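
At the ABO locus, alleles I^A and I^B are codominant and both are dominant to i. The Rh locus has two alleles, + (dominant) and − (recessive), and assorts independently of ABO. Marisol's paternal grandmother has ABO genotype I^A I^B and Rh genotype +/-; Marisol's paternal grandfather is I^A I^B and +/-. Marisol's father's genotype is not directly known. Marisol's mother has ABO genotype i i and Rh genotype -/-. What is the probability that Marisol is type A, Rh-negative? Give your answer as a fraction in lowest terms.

Marisol's father's ABO genotype from I^A I^B × I^A I^B: 1/4 I^A I^A, 1/2 I^A I^B, 1/4 I^B I^B.
Crossing each possibility with the mother i i and summing P(type A): 1/4·1 + 1/2·1/2 + 1/4·0 = 1/2.
Similarly for Rh via the father's Rh distribution: P(Rh-) = 1/2.
Independent loci: 1/2 × 1/2 = 1/4.

1/4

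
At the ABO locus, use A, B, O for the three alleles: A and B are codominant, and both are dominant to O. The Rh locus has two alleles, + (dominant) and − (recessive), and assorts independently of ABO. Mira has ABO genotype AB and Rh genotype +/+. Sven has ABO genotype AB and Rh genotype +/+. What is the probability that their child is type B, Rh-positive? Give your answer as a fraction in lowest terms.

ABO cross AB × AB → offspring phenotypes: 1/4 A, 1/4 B, 1/2 AB.
Rh cross +/+ × +/+ → 1 Rh+.
Independent loci: P(type B, Rh-positive) = 1/4 × 1 = 1/4.

1/4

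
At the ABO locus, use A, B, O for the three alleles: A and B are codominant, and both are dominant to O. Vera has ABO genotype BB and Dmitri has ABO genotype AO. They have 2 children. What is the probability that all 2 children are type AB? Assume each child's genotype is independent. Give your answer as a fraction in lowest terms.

ABO cross BB × AO → 1/2 B, 1/2 AB.
So P(type AB) = 1/2 per child.
All 2 independent: (1/2)^2 = 1/4.

1/4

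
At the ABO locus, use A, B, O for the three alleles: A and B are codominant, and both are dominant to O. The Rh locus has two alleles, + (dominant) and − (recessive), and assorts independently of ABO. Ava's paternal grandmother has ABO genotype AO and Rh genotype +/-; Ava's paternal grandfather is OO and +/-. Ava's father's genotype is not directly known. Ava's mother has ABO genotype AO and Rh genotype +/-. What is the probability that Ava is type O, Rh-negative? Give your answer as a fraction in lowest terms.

3/32

Ava's father's ABO genotype from AO × OO: 1/2 AO, 1/2 OO.
Crossing each possibility with the mother AO and summing P(type O): 1/2·1/4 + 1/2·1/2 = 3/8.
Similarly for Rh via the father's Rh distribution: P(Rh-) = 1/4.
Independent loci: 3/8 × 1/4 = 3/32.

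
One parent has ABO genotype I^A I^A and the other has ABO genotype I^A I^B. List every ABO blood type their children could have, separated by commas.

Gametes from I^A I^A × I^A I^B give offspring ABO genotypes I^A I^A, I^A I^B, i.e. phenotypes A, AB.

A, AB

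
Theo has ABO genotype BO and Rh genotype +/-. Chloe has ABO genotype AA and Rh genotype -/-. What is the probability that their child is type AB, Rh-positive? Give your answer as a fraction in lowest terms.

1/4

ABO cross BO × AA → offspring phenotypes: 1/2 A, 1/2 AB.
Rh cross +/- × -/- → 1/2 Rh+, 1/2 Rh-.
Independent loci: P(type AB, Rh-positive) = 1/2 × 1/2 = 1/4.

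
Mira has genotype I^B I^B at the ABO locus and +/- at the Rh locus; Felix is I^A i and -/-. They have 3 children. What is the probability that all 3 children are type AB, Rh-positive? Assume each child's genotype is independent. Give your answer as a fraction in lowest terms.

ABO cross I^B I^B × I^A i → 1/2 B, 1/2 AB.
Rh cross +/- × -/- → 1/2 Rh+, 1/2 Rh-; so P(type AB, Rh-positive) = 1/2 × 1/2 = 1/4 per child.
All 3 independent: (1/4)^3 = 1/64.

1/64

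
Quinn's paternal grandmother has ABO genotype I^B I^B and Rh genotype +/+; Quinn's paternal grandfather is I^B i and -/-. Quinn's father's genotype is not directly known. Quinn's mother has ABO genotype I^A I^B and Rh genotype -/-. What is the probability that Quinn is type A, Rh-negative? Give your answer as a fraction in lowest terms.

1/16

Quinn's father's ABO genotype from I^B I^B × I^B i: 1/2 I^B I^B, 1/2 I^B i.
Crossing each possibility with the mother I^A I^B and summing P(type A): 1/2·0 + 1/2·1/4 = 1/8.
Similarly for Rh via the father's Rh distribution: P(Rh-) = 1/2.
Independent loci: 1/8 × 1/2 = 1/16.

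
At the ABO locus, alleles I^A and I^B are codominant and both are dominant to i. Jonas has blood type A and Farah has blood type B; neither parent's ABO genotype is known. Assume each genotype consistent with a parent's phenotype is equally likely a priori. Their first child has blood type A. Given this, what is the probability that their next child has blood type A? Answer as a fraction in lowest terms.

Possible genotypes: Jonas ∈ {I^A I^A, I^A i}; Farah ∈ {I^B I^B, I^B i}.
Weight each parental genotype pair by prior × P(type-A child):
  I^A I^A × I^B i: posterior weight 2/3; P(next child type A) = 1/2.
  I^A i × I^B i: posterior weight 1/3; P(next child type A) = 1/4.
Weighted sum = 5/12.

5/12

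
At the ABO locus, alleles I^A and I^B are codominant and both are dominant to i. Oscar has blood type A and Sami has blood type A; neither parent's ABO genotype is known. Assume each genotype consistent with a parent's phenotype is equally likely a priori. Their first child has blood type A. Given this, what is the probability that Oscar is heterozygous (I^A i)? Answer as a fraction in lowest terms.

Possible genotypes: Oscar ∈ {I^A I^A, I^A i}; Sami ∈ {I^A I^A, I^A i}.
Weight each parental genotype pair by prior × P(type-A child):
  I^A I^A × I^A I^A: posterior weight 4/15.
  I^A I^A × I^A i: posterior weight 4/15.
  I^A i × I^A I^A: posterior weight 4/15.
  I^A i × I^A i: posterior weight 1/5.
Sum the posterior weight over pairs where Oscar is I^A i: 7/15.

7/15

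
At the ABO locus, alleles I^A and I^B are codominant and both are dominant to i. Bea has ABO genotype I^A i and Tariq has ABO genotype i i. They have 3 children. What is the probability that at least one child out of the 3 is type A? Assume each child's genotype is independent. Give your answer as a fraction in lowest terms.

ABO cross I^A i × i i → 1/2 O, 1/2 A.
So P(type A) = 1/2 per child.
P(none) = (1/2)^3 = 1/8; P(at least one) = 1 − 1/8 = 7/8.

7/8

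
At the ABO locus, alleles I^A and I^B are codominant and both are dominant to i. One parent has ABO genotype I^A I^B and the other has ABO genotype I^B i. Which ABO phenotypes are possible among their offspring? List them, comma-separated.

Gametes from I^A I^B × I^B i give offspring ABO genotypes I^A I^B, I^A i, I^B I^B, I^B i, i.e. phenotypes A, B, AB.

A, B, AB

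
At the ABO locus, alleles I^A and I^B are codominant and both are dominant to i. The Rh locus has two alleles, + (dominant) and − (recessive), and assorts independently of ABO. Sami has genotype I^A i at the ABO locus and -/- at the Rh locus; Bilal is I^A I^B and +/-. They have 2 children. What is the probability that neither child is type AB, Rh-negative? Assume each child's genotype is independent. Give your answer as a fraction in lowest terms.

49/64

ABO cross I^A i × I^A I^B → 1/2 A, 1/4 B, 1/4 AB.
Rh cross -/- × +/- → 1/2 Rh+, 1/2 Rh-; so P(type AB, Rh-negative) = 1/4 × 1/2 = 1/8 per child.
P(not type AB, Rh-negative) = 7/8 for one child; (7/8)^2 = 49/64.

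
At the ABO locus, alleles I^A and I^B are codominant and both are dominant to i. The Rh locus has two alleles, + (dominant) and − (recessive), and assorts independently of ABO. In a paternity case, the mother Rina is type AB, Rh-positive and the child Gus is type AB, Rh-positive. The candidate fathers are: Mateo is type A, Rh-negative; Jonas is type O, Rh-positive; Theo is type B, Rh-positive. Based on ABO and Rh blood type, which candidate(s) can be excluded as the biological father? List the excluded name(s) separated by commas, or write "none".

A candidate is excluded only if no genotype consistent with his phenotype could produce a type AB, Rh-positive child with a type AB, Rh-positive mother.
Jonas (type O, Rh+): no genotype consistent with that phenotype can produce a type-AB Rh+ child with a type-AB mother.

Jonas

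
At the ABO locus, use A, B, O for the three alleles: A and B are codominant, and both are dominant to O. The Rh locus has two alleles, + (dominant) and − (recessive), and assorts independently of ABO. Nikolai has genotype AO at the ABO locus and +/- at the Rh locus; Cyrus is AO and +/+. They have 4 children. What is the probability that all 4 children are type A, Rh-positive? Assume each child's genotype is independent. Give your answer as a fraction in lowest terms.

81/256

ABO cross AO × AO → 1/4 O, 3/4 A.
Rh cross +/- × +/+ → 1 Rh+; so P(type A, Rh-positive) = 3/4 × 1 = 3/4 per child.
All 4 independent: (3/4)^4 = 81/256.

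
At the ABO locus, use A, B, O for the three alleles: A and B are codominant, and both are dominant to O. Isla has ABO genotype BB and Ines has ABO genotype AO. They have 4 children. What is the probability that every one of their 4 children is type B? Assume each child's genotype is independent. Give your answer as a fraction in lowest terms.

1/16

ABO cross BB × AO → 1/2 B, 1/2 AB.
So P(type B) = 1/2 per child.
All 4 independent: (1/2)^4 = 1/16.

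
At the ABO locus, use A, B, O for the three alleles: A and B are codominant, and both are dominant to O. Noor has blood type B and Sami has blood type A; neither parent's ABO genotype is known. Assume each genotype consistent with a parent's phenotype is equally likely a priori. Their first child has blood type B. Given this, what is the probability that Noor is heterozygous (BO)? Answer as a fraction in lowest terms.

Possible genotypes: Noor ∈ {BB, BO}; Sami ∈ {AA, AO}.
Weight each parental genotype pair by prior × P(type-B child):
  BB × AO: posterior weight 2/3.
  BO × AO: posterior weight 1/3.
Sum the posterior weight over pairs where Noor is BO: 1/3.

1/3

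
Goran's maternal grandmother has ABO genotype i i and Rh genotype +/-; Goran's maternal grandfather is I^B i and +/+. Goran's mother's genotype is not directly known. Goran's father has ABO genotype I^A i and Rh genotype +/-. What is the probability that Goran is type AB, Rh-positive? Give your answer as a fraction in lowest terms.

7/64

Goran's mother's ABO genotype from i i × I^B i: 1/2 I^B i, 1/2 i i.
Crossing each possibility with the father I^A i and summing P(type AB): 1/2·1/4 + 1/2·0 = 1/8.
Similarly for Rh via the mother's Rh distribution: P(Rh+) = 7/8.
Independent loci: 1/8 × 7/8 = 7/64.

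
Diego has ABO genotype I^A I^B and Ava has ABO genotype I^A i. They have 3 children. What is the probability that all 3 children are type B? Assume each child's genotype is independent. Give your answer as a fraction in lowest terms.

1/64

ABO cross I^A I^B × I^A i → 1/2 A, 1/4 B, 1/4 AB.
So P(type B) = 1/4 per child.
All 3 independent: (1/4)^3 = 1/64.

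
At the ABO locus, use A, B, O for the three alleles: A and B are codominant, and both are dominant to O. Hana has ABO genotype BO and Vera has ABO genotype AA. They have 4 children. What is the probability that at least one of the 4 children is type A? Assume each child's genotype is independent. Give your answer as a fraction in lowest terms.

ABO cross BO × AA → 1/2 A, 1/2 AB.
So P(type A) = 1/2 per child.
P(none) = (1/2)^4 = 1/16; P(at least one) = 1 − 1/16 = 15/16.

15/16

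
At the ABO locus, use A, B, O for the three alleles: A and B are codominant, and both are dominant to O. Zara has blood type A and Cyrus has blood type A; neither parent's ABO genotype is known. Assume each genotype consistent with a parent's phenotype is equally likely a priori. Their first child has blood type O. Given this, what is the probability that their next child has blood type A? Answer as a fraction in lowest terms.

3/4

Possible genotypes: Zara ∈ {AA, AO}; Cyrus ∈ {AA, AO}.
Weight each parental genotype pair by prior × P(type-O child):
  AO × AO: posterior weight 1; P(next child type A) = 3/4.
Weighted sum = 3/4.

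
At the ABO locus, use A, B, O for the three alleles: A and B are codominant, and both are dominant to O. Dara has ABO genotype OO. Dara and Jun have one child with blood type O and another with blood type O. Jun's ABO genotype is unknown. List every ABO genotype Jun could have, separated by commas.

For each candidate genotype of Jun, check whether crossing it with OO can produce every observed child phenotype.
  AA → possible child types {A} ✗
  AB → possible child types {A, B} ✗
  AO → possible child types {O, A} ✓
  BB → possible child types {B} ✗
  BO → possible child types {O, B} ✓
  OO → possible child types {O} ✓

AO, BO, OO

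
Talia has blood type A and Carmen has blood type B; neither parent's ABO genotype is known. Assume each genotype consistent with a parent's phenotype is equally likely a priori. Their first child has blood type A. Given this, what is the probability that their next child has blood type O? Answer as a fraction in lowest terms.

1/12

Possible genotypes: Talia ∈ {AA, AO}; Carmen ∈ {BB, BO}.
Weight each parental genotype pair by prior × P(type-A child):
  AA × BO: posterior weight 2/3; P(next child type O) = 0.
  AO × BO: posterior weight 1/3; P(next child type O) = 1/4.
Weighted sum = 1/12.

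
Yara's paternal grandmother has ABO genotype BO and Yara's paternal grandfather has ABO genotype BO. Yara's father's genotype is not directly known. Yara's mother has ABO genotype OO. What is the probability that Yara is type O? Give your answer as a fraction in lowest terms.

1/2

Yara's father's ABO genotype from BO × BO: 1/4 BB, 1/2 BO, 1/4 OO.
Crossing each possibility with the mother OO and summing P(type O): 1/4·0 + 1/2·1/2 + 1/4·1 = 1/2.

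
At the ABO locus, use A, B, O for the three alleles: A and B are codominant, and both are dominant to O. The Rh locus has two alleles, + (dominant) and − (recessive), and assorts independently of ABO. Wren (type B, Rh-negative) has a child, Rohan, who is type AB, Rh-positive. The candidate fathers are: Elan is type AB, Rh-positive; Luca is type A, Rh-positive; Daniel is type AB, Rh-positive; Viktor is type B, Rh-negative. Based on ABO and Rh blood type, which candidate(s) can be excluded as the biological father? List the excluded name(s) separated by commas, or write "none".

Viktor

A candidate is excluded only if no genotype consistent with his phenotype could produce a type AB, Rh-positive child with a type B, Rh-negative mother.
Viktor (type B, Rh-): no genotype consistent with that phenotype can produce a type-AB Rh+ child with a type-B mother.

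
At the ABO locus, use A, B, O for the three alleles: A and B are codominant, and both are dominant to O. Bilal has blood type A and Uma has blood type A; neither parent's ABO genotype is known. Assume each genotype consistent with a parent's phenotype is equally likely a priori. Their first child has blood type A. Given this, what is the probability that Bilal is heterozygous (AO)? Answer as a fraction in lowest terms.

Possible genotypes: Bilal ∈ {AA, AO}; Uma ∈ {AA, AO}.
Weight each parental genotype pair by prior × P(type-A child):
  AA × AA: posterior weight 4/15.
  AA × AO: posterior weight 4/15.
  AO × AA: posterior weight 4/15.
  AO × AO: posterior weight 1/5.
Sum the posterior weight over pairs where Bilal is AO: 7/15.

7/15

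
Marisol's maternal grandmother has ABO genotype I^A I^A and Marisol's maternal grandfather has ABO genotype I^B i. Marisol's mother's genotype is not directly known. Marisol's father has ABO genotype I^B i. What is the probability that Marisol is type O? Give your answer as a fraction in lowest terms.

Marisol's mother's ABO genotype from I^A I^A × I^B i: 1/2 I^A I^B, 1/2 I^A i.
Crossing each possibility with the father I^B i and summing P(type O): 1/2·0 + 1/2·1/4 = 1/8.

1/8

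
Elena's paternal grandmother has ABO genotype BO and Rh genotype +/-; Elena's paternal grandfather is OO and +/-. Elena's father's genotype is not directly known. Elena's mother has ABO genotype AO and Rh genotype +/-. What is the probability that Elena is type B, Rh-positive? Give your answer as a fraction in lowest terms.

3/32

Elena's father's ABO genotype from BO × OO: 1/2 BO, 1/2 OO.
Crossing each possibility with the mother AO and summing P(type B): 1/2·1/4 + 1/2·0 = 1/8.
Similarly for Rh via the father's Rh distribution: P(Rh+) = 3/4.
Independent loci: 1/8 × 3/4 = 3/32.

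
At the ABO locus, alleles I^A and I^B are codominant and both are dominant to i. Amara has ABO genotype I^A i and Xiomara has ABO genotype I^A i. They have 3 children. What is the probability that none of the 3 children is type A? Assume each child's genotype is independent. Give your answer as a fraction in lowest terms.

1/64

ABO cross I^A i × I^A i → 1/4 O, 3/4 A.
So P(type A) = 3/4 per child.
P(not type A) = 1/4 for one child; (1/4)^3 = 1/64.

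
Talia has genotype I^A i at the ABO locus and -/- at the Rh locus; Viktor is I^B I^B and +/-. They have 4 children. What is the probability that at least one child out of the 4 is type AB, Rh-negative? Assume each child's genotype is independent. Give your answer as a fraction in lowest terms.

175/256

ABO cross I^A i × I^B I^B → 1/2 B, 1/2 AB.
Rh cross -/- × +/- → 1/2 Rh+, 1/2 Rh-; so P(type AB, Rh-negative) = 1/2 × 1/2 = 1/4 per child.
P(none) = (3/4)^4 = 81/256; P(at least one) = 1 − 81/256 = 175/256.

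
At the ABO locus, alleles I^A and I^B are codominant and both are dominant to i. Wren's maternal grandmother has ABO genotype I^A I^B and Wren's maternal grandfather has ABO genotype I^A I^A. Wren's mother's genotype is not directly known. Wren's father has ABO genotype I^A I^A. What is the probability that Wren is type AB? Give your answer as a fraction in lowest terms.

1/4

Wren's mother's ABO genotype from I^A I^B × I^A I^A: 1/2 I^A I^A, 1/2 I^A I^B.
Crossing each possibility with the father I^A I^A and summing P(type AB): 1/2·0 + 1/2·1/2 = 1/4.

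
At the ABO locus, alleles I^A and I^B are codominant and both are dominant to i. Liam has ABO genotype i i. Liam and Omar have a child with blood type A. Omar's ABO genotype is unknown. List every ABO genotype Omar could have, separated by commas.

For each candidate genotype of Omar, check whether crossing it with i i can produce every observed child phenotype.
  I^A I^A → possible child types {A} ✓
  I^A I^B → possible child types {A, B} ✓
  I^A i → possible child types {O, A} ✓
  I^B I^B → possible child types {B} ✗
  I^B i → possible child types {O, B} ✗
  i i → possible child types {O} ✗

I^A I^A, I^A I^B, I^A i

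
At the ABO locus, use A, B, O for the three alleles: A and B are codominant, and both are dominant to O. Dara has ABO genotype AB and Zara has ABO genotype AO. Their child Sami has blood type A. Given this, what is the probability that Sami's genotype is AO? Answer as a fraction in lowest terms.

1/2

Cross AB × AO → 1/4 AA, 1/4 AB, 1/4 AO, 1/4 BO.
Type-A genotypes among offspring: AA (1/4), AO (1/4); total 1/2.
P(AO | type A) = (1/4) / (1/2) = 1/2.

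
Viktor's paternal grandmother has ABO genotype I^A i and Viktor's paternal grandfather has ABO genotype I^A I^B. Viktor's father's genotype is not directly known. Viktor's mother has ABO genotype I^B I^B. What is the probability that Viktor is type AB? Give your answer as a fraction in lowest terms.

1/2

Viktor's father's ABO genotype from I^A i × I^A I^B: 1/4 I^A I^A, 1/4 I^A I^B, 1/4 I^A i, 1/4 I^B i.
Crossing each possibility with the mother I^B I^B and summing P(type AB): 1/4·1 + 1/4·1/2 + 1/4·1/2 + 1/4·0 = 1/2.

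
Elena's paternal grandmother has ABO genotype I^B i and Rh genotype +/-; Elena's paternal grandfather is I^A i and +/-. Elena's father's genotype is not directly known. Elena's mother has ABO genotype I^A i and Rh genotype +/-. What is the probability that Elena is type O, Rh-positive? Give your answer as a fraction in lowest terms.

Elena's father's ABO genotype from I^B i × I^A i: 1/4 I^A I^B, 1/4 I^A i, 1/4 I^B i, 1/4 i i.
Crossing each possibility with the mother I^A i and summing P(type O): 1/4·0 + 1/4·1/4 + 1/4·1/4 + 1/4·1/2 = 1/4.
Similarly for Rh via the father's Rh distribution: P(Rh+) = 3/4.
Independent loci: 1/4 × 3/4 = 3/16.

3/16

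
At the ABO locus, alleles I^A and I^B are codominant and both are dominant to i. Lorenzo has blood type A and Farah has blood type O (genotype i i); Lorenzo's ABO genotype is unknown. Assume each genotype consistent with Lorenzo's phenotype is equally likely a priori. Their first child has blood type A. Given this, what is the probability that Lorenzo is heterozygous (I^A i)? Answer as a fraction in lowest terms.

1/3

Possible genotypes: Lorenzo ∈ {I^A I^A, I^A i}; Farah ∈ {i i}.
Weight each parental genotype pair by prior × P(type-A child):
  I^A I^A × i i: posterior weight 2/3.
  I^A i × i i: posterior weight 1/3.
Sum the posterior weight over pairs where Lorenzo is I^A i: 1/3.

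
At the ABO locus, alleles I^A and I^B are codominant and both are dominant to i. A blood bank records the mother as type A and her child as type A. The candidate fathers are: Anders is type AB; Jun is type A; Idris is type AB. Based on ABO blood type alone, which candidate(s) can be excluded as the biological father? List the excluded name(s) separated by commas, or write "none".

none

A candidate is excluded only if no genotype consistent with his phenotype could produce a type A child with a type A mother.
Every candidate has at least one consistent genotype combination, so none can be excluded.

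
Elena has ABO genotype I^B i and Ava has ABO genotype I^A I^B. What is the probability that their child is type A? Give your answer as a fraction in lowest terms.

1/4

ABO cross I^B i × I^A I^B → offspring phenotypes: 1/4 A, 1/2 B, 1/4 AB.
So P(type A) = 1/4.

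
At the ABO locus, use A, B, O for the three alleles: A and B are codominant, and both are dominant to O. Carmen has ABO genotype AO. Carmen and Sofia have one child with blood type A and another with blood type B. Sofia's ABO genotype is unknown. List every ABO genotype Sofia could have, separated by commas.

For each candidate genotype of Sofia, check whether crossing it with AO can produce every observed child phenotype.
  AA → possible child types {A} ✗
  AB → possible child types {A, B, AB} ✓
  AO → possible child types {O, A} ✗
  BB → possible child types {B, AB} ✗
  BO → possible child types {O, A, B, AB} ✓
  OO → possible child types {O, A} ✗

AB, BO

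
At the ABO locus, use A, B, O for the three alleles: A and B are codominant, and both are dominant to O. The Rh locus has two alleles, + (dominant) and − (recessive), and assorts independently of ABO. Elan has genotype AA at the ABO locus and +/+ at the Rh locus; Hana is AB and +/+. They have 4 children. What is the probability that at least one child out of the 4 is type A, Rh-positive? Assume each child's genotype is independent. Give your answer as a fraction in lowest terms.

ABO cross AA × AB → 1/2 A, 1/2 AB.
Rh cross +/+ × +/+ → 1 Rh+; so P(type A, Rh-positive) = 1/2 × 1 = 1/2 per child.
P(none) = (1/2)^4 = 1/16; P(at least one) = 1 − 1/16 = 15/16.

15/16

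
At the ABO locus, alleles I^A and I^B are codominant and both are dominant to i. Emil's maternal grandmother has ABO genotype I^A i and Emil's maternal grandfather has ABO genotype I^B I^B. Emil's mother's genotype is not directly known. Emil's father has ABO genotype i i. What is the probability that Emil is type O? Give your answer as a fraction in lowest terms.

1/4

Emil's mother's ABO genotype from I^A i × I^B I^B: 1/2 I^A I^B, 1/2 I^B i.
Crossing each possibility with the father i i and summing P(type O): 1/2·0 + 1/2·1/2 = 1/4.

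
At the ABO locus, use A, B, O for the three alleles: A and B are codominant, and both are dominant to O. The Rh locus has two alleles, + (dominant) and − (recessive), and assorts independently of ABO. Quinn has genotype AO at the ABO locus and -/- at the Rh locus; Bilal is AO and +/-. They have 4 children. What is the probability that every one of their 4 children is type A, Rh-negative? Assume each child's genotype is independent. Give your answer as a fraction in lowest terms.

81/4096

ABO cross AO × AO → 1/4 O, 3/4 A.
Rh cross -/- × +/- → 1/2 Rh+, 1/2 Rh-; so P(type A, Rh-negative) = 3/4 × 1/2 = 3/8 per child.
All 4 independent: (3/8)^4 = 81/4096.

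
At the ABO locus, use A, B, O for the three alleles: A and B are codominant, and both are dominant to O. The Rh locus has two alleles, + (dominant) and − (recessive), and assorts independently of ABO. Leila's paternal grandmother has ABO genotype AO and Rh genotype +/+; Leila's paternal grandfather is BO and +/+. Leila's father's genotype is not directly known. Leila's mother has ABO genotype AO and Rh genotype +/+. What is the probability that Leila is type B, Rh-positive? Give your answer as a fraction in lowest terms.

Leila's father's ABO genotype from AO × BO: 1/4 AB, 1/4 AO, 1/4 BO, 1/4 OO.
Crossing each possibility with the mother AO and summing P(type B): 1/4·1/4 + 1/4·0 + 1/4·1/4 + 1/4·0 = 1/8.
Similarly for Rh via the father's Rh distribution: P(Rh+) = 1.
Independent loci: 1/8 × 1 = 1/8.

1/8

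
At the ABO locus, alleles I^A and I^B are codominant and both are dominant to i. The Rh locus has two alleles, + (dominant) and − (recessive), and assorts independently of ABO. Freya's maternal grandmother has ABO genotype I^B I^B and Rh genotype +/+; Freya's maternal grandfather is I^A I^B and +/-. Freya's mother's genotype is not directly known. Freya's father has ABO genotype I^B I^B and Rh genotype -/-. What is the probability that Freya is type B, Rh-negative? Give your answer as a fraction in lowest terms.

3/16

Freya's mother's ABO genotype from I^B I^B × I^A I^B: 1/2 I^A I^B, 1/2 I^B I^B.
Crossing each possibility with the father I^B I^B and summing P(type B): 1/2·1/2 + 1/2·1 = 3/4.
Similarly for Rh via the mother's Rh distribution: P(Rh-) = 1/4.
Independent loci: 3/4 × 1/4 = 3/16.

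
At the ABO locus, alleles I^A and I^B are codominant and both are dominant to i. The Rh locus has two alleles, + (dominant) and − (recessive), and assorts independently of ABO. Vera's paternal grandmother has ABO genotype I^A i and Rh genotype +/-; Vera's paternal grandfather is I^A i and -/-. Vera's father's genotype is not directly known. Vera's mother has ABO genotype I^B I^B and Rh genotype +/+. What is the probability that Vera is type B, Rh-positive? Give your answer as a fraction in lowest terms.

Vera's father's ABO genotype from I^A i × I^A i: 1/4 I^A I^A, 1/2 I^A i, 1/4 i i.
Crossing each possibility with the mother I^B I^B and summing P(type B): 1/4·0 + 1/2·1/2 + 1/4·1 = 1/2.
Similarly for Rh via the father's Rh distribution: P(Rh+) = 1.
Independent loci: 1/2 × 1 = 1/2.

1/2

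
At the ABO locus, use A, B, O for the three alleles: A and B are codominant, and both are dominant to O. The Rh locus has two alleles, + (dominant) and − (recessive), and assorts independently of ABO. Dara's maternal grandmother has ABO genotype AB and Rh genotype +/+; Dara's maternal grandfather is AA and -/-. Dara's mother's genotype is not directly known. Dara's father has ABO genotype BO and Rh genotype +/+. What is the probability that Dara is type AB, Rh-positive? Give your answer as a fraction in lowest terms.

Dara's mother's ABO genotype from AB × AA: 1/2 AA, 1/2 AB.
Crossing each possibility with the father BO and summing P(type AB): 1/2·1/2 + 1/2·1/4 = 3/8.
Similarly for Rh via the mother's Rh distribution: P(Rh+) = 1.
Independent loci: 3/8 × 1 = 3/8.

3/8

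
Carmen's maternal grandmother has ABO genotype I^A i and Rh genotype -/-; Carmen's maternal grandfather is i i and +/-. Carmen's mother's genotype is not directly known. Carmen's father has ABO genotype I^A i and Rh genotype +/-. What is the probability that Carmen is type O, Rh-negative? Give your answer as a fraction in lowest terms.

9/64

Carmen's mother's ABO genotype from I^A i × i i: 1/2 I^A i, 1/2 i i.
Crossing each possibility with the father I^A i and summing P(type O): 1/2·1/4 + 1/2·1/2 = 3/8.
Similarly for Rh via the mother's Rh distribution: P(Rh-) = 3/8.
Independent loci: 3/8 × 3/8 = 9/64.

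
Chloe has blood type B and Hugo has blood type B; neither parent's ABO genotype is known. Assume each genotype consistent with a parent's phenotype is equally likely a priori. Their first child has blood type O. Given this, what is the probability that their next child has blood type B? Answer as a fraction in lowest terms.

3/4

Possible genotypes: Chloe ∈ {BB, BO}; Hugo ∈ {BB, BO}.
Weight each parental genotype pair by prior × P(type-O child):
  BO × BO: posterior weight 1; P(next child type B) = 3/4.
Weighted sum = 3/4.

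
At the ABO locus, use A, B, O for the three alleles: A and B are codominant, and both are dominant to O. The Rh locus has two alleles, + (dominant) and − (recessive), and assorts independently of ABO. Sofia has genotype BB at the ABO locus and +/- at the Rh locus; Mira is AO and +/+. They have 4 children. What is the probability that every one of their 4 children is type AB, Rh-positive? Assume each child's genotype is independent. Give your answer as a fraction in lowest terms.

ABO cross BB × AO → 1/2 B, 1/2 AB.
Rh cross +/- × +/+ → 1 Rh+; so P(type AB, Rh-positive) = 1/2 × 1 = 1/2 per child.
All 4 independent: (1/2)^4 = 1/16.

1/16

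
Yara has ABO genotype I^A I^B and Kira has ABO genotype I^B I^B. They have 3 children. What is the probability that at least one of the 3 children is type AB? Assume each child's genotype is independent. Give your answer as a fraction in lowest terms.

ABO cross I^A I^B × I^B I^B → 1/2 B, 1/2 AB.
So P(type AB) = 1/2 per child.
P(none) = (1/2)^3 = 1/8; P(at least one) = 1 − 1/8 = 7/8.

7/8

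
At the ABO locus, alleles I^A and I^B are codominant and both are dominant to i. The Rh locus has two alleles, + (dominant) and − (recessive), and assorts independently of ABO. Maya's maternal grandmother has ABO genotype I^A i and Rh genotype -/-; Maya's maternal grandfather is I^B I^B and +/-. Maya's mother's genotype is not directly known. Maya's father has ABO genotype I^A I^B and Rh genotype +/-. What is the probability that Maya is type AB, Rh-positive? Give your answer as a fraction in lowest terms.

15/64

Maya's mother's ABO genotype from I^A i × I^B I^B: 1/2 I^A I^B, 1/2 I^B i.
Crossing each possibility with the father I^A I^B and summing P(type AB): 1/2·1/2 + 1/2·1/4 = 3/8.
Similarly for Rh via the mother's Rh distribution: P(Rh+) = 5/8.
Independent loci: 3/8 × 5/8 = 15/64.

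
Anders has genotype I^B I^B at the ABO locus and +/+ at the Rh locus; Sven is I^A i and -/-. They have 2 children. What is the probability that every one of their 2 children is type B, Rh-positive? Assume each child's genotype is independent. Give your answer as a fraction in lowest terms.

1/4

ABO cross I^B I^B × I^A i → 1/2 B, 1/2 AB.
Rh cross +/+ × -/- → 1 Rh+; so P(type B, Rh-positive) = 1/2 × 1 = 1/2 per child.
All 2 independent: (1/2)^2 = 1/4.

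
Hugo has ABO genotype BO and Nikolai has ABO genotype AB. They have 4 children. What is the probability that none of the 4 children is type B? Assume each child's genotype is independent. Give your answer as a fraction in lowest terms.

1/16

ABO cross BO × AB → 1/4 A, 1/2 B, 1/4 AB.
So P(type B) = 1/2 per child.
P(not type B) = 1/2 for one child; (1/2)^4 = 1/16.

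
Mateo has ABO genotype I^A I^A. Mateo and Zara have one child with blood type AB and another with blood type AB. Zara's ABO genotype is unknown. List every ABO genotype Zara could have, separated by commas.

I^A I^B, I^B I^B, I^B i

For each candidate genotype of Zara, check whether crossing it with I^A I^A can produce every observed child phenotype.
  I^A I^A → possible child types {A} ✗
  I^A I^B → possible child types {A, AB} ✓
  I^A i → possible child types {A} ✗
  I^B I^B → possible child types {AB} ✓
  I^B i → possible child types {A, AB} ✓
  i i → possible child types {A} ✗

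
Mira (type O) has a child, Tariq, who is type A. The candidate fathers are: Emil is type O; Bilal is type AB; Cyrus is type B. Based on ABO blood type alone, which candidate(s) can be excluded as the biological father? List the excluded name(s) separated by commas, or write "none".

Emil, Cyrus

A candidate is excluded only if no genotype consistent with his phenotype could produce a type A child with a type O mother.
Emil (type O): no genotype consistent with that phenotype can produce a type-A child with a type-O mother.
Cyrus (type B): no genotype consistent with that phenotype can produce a type-A child with a type-O mother.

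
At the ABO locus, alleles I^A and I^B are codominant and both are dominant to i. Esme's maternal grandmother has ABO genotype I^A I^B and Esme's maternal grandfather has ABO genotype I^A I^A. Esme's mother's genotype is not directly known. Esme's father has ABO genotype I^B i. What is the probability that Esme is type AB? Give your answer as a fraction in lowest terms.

3/8

Esme's mother's ABO genotype from I^A I^B × I^A I^A: 1/2 I^A I^A, 1/2 I^A I^B.
Crossing each possibility with the father I^B i and summing P(type AB): 1/2·1/2 + 1/2·1/4 = 3/8.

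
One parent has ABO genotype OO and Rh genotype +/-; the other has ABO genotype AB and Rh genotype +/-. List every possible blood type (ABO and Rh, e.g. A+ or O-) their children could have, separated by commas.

Gametes from OO × AB give offspring ABO genotypes AO, BO, i.e. phenotypes A, B.
Rh cross +/- × +/- → phenotypes Rh+, Rh-.
Combining independently: A+, A-, B+, B-.

A+, A-, B+, B-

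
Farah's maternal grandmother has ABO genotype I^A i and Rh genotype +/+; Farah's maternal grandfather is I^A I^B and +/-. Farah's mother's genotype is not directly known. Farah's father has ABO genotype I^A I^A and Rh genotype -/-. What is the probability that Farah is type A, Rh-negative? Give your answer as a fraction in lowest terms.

3/16

Farah's mother's ABO genotype from I^A i × I^A I^B: 1/4 I^A I^A, 1/4 I^A I^B, 1/4 I^A i, 1/4 I^B i.
Crossing each possibility with the father I^A I^A and summing P(type A): 1/4·1 + 1/4·1/2 + 1/4·1 + 1/4·1/2 = 3/4.
Similarly for Rh via the mother's Rh distribution: P(Rh-) = 1/4.
Independent loci: 3/4 × 1/4 = 3/16.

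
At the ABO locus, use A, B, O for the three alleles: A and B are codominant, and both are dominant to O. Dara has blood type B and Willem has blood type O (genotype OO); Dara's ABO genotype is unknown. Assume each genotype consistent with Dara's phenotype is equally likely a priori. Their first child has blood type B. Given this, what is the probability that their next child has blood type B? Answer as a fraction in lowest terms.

Possible genotypes: Dara ∈ {BB, BO}; Willem ∈ {OO}.
Weight each parental genotype pair by prior × P(type-B child):
  BB × OO: posterior weight 2/3; P(next child type B) = 1.
  BO × OO: posterior weight 1/3; P(next child type B) = 1/2.
Weighted sum = 5/6.

5/6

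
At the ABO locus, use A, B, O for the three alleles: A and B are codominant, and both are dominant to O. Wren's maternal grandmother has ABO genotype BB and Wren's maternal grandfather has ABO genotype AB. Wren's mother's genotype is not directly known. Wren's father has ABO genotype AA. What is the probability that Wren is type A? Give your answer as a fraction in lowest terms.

Wren's mother's ABO genotype from BB × AB: 1/2 AB, 1/2 BB.
Crossing each possibility with the father AA and summing P(type A): 1/2·1/2 + 1/2·0 = 1/4.

1/4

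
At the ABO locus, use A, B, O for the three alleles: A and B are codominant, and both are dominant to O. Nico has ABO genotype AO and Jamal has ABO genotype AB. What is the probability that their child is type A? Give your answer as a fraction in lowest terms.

1/2

ABO cross AO × AB → offspring phenotypes: 1/2 A, 1/4 B, 1/4 AB.
So P(type A) = 1/2.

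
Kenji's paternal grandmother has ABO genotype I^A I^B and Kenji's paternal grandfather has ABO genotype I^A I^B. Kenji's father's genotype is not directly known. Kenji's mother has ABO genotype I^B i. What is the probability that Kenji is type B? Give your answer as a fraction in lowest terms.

Kenji's father's ABO genotype from I^A I^B × I^A I^B: 1/4 I^A I^A, 1/2 I^A I^B, 1/4 I^B I^B.
Crossing each possibility with the mother I^B i and summing P(type B): 1/4·0 + 1/2·1/2 + 1/4·1 = 1/2.

1/2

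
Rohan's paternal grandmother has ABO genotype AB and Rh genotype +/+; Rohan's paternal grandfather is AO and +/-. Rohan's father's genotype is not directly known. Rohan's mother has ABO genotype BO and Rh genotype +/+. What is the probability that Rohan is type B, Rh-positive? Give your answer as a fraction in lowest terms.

Rohan's father's ABO genotype from AB × AO: 1/4 AA, 1/4 AB, 1/4 AO, 1/4 BO.
Crossing each possibility with the mother BO and summing P(type B): 1/4·0 + 1/4·1/2 + 1/4·1/4 + 1/4·3/4 = 3/8.
Similarly for Rh via the father's Rh distribution: P(Rh+) = 1.
Independent loci: 3/8 × 1 = 3/8.

3/8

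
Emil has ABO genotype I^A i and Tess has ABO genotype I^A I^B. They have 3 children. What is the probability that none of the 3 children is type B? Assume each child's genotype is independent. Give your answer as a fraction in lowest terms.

ABO cross I^A i × I^A I^B → 1/2 A, 1/4 B, 1/4 AB.
So P(type B) = 1/4 per child.
P(not type B) = 3/4 for one child; (3/4)^3 = 27/64.

27/64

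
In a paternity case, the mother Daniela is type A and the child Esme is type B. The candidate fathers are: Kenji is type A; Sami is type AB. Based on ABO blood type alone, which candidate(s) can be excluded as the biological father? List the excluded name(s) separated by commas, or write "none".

Kenji

A candidate is excluded only if no genotype consistent with his phenotype could produce a type B child with a type A mother.
Kenji (type A): no genotype consistent with that phenotype can produce a type-B child with a type-A mother.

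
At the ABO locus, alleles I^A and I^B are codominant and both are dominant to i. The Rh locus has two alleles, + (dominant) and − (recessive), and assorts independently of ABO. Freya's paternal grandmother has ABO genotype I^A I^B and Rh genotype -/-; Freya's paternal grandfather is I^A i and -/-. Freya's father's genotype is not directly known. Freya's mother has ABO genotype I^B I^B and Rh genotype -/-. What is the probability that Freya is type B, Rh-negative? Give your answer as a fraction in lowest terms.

1/2

Freya's father's ABO genotype from I^A I^B × I^A i: 1/4 I^A I^A, 1/4 I^A I^B, 1/4 I^A i, 1/4 I^B i.
Crossing each possibility with the mother I^B I^B and summing P(type B): 1/4·0 + 1/4·1/2 + 1/4·1/2 + 1/4·1 = 1/2.
Similarly for Rh via the father's Rh distribution: P(Rh-) = 1.
Independent loci: 1/2 × 1 = 1/2.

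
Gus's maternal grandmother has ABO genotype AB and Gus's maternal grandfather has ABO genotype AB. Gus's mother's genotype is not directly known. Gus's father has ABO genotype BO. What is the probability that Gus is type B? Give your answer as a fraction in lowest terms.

1/2

Gus's mother's ABO genotype from AB × AB: 1/4 AA, 1/2 AB, 1/4 BB.
Crossing each possibility with the father BO and summing P(type B): 1/4·0 + 1/2·1/2 + 1/4·1 = 1/2.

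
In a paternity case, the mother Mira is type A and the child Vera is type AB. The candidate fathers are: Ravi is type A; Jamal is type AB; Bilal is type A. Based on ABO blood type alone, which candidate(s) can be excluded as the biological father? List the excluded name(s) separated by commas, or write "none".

Ravi, Bilal

A candidate is excluded only if no genotype consistent with his phenotype could produce a type AB child with a type A mother.
Ravi (type A): no genotype consistent with that phenotype can produce a type-AB child with a type-A mother.
Bilal (type A): no genotype consistent with that phenotype can produce a type-AB child with a type-A mother.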